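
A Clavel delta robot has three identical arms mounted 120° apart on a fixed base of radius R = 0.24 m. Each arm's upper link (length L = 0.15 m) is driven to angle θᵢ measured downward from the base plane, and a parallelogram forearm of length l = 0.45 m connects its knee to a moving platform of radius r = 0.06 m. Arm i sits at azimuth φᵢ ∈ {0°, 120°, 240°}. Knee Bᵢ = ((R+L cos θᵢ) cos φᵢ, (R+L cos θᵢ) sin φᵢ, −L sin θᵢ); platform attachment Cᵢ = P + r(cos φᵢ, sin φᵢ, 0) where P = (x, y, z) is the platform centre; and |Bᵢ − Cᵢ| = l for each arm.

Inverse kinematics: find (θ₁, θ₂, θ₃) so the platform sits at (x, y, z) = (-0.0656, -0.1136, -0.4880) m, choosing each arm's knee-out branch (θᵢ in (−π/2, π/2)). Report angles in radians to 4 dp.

rotate P by −φ1: (-0.0656, -0.1136, -0.4880)
  A cos θ + B sin θ = C:  0.2456·cos θ + -0.4880·sin θ = -0.4379
  √(A²+B²)=0.5463;  θ1 = -1.1045+2.5007 ≈ 1.3961
rotate P by −φ2: (-0.0656, 0.1136, -0.4880)
  A cos θ + B sin θ = C:  0.2456·cos θ + -0.4880·sin θ = -0.4379
  √(A²+B²)=0.5463;  θ2 = -1.1046+2.5006 ≈ 1.3960
rotate P by −φ3: (0.1312, 0.0000, -0.4880)
  A cos θ + B sin θ = C:  0.0488·cos θ + -0.4880·sin θ = -0.2018
  √(A²+B²)=0.4904;  θ3 = -1.4711+1.9948 ≈ 0.5237

θ₁ = 1.3961, θ₂ = 1.3960, θ₃ = 0.5237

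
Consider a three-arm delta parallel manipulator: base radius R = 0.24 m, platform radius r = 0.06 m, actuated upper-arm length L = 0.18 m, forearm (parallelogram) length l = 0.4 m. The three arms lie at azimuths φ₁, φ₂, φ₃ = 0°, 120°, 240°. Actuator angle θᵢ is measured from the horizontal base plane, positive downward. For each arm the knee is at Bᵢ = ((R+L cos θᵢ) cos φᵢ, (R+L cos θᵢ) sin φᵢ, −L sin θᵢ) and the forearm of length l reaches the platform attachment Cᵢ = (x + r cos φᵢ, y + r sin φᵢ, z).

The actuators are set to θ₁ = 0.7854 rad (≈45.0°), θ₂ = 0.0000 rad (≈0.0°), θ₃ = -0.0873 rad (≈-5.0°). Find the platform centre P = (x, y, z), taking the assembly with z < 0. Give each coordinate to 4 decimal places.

(-0.0811, -0.0055, -0.2227)

φ1=0.0°: virtual centre (0.3073, 0.0000, -0.1273), radius l
centre 2 = (0.3600·cos120.0°, 0.3600·sin120.0°, 0.0000) = (-0.1800, 0.3118, 0.0000)
centre 3 = (0.3593·cos240.0°, 0.3593·sin240.0°, 0.0157) = (-0.1797, -0.3112, 0.0157)
subtract pairs → two planes through P
plane₁₂: -0.9746x+0.6235y+0.2546z = 0.0190
Cramer: x(z) = -0.0194+0.2774z;  y(z) = 0.0002+0.0253z
into |P−centre ₁|² = l²: 1.0776z² + 0.0733z + -0.0371 = 0;  Δ = 0.1653;  z = -0.2227 or 0.1546 → z<0 root = -0.2227
x = -0.0811, y = -0.0055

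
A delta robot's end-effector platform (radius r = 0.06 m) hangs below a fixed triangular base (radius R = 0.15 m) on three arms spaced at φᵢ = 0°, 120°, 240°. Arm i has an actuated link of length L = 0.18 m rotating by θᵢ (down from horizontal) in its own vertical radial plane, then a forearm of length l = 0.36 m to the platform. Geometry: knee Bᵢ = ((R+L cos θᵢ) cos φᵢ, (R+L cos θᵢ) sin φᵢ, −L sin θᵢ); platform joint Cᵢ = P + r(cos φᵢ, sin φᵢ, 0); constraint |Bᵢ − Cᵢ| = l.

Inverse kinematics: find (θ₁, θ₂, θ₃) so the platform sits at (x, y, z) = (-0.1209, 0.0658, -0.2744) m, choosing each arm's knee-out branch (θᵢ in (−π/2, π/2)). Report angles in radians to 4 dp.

θ₁ = 0.8729, θ₂ = -0.2615, θ₃ = 0.3491

φ1=0.0° → target in arm frame (-0.1209, 0.0658)
  A cos θ + B sin θ = C:  0.2109·cos θ + -0.2744·sin θ = -0.0747
  γ=atan2(-0.2744,0.2109)=-0.9155;  ψ=arccos(-0.2159)=1.7884;  θ1=γ+ψ≈0.8729
φ2=120.0° → target in arm frame (0.1174, 0.0718)
  A cos θ + B sin θ = C:  -0.0274·cos θ + -0.2744·sin θ = 0.0444
  √(A²+B²)=0.2758;  θ2 = -1.6704+1.4090 ≈ -0.2615
φ3=240.0° → target in arm frame (0.0035, -0.1376)
  A=0.0865, B=-0.2744, C=(l²−L²−A²−y'²−z²)/(2L)=-0.0126
  θ3 = atan2(B,A) + arccos(C/0.2877) = 0.3491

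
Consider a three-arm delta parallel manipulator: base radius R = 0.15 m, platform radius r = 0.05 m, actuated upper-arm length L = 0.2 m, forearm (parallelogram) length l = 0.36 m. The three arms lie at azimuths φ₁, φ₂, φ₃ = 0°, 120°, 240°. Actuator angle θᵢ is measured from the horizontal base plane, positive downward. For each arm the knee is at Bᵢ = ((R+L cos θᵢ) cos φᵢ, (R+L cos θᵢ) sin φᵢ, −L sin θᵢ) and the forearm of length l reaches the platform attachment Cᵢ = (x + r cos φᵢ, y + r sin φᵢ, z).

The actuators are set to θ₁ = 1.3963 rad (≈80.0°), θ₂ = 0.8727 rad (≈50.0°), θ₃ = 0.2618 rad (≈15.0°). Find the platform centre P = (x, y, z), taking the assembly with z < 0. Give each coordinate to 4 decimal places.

φ1=0.0°: virtual centre (0.1347, 0.0000, -0.1970), radius l
arm 2 at φ=120.0°: ρ2 = 0.2286;  centre 2 = (-0.1143, 0.1979, -0.1532)
arm 3 at φ=240.0°: ρ3 = 0.2932;  centre 3 = (-0.1466, -0.2539, -0.0518)
subtract pairs → two planes through P
plane₁₂: -0.4980x+0.3959y+0.0875z = 0.0188
det = 0.4756;  x = -0.0464+0.3351z,  y = -0.0110+0.2006z
sphere 1 gives Az²+Bz+C=0 with A=1.1525, B=0.2681, C=-0.0579;  B²−4AC=0.3387;  roots -0.3688, 0.1362;  negative root z = -0.3688
x = -0.1700, y = -0.0849

(-0.1700, -0.0849, -0.3688)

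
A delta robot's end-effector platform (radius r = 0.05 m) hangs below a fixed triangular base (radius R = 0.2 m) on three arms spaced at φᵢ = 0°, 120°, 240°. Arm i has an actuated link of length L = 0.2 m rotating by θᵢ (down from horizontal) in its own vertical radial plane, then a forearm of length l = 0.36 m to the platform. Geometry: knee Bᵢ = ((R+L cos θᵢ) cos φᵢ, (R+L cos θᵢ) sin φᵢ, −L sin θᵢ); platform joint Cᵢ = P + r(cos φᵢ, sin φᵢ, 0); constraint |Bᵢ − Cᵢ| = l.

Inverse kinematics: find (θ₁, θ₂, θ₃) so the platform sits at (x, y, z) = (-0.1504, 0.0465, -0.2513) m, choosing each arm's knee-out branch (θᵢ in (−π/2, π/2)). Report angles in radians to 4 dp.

θ₁ = 1.3087, θ₂ = 0.0000, θ₃ = 0.5232

φ1=0.0° → target in arm frame (-0.1504, 0.0465)
  e−x'=0.3004;  (l²−L²−(e−x')²−y'²−z²)/2L = -0.1649
  γ=atan2(-0.2513,0.3004)=-0.6966;  ψ=arccos(-0.4210)=2.0053;  θ1=γ+ψ≈1.3087
rotate P by −φ2: (0.1155, 0.1070, -0.2513)
  e−x'=0.0345;  (l²−L²−(e−x')²−y'²−z²)/2L = 0.0345
  γ=atan2(-0.2513,0.0345)=-1.4342;  ψ=arccos(0.1361)=1.4343;  θ2=γ+ψ≈0.0000
φ3=240.0° → target in arm frame (0.0349, -0.1535)
  e−x'=0.1151;  (l²−L²−(e−x')²−y'²−z²)/2L = -0.0259
  γ=atan2(-0.2513,0.1151)=-1.1414;  ψ=arccos(-0.0937)=1.6646;  θ3=γ+ψ≈0.5232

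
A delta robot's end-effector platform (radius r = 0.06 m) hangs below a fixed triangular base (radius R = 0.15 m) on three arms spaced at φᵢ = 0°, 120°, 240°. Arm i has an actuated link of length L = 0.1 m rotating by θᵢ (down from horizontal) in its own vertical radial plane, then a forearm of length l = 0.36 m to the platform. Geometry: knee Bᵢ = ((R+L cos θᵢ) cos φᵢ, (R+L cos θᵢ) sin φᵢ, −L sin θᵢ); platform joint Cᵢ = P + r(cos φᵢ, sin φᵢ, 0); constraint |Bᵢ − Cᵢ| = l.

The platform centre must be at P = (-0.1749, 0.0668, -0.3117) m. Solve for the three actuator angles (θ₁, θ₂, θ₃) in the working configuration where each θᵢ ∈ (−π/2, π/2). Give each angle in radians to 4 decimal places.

φ1=0.0° → target in arm frame (-0.1749, 0.0668)
  A cos θ + B sin θ = C:  0.2649·cos θ + -0.3117·sin θ = -0.2610
  √(A²+B²)=0.4091;  θ1 = -0.8664+2.2626 ≈ 1.3962
rotate P by −φ2: (0.1453, 0.1181, -0.3117)
  e−x'=-0.0553;  (l²−L²−(e−x')²−y'²−z²)/2L = 0.0272
  √(A²+B²)=0.3166;  θ2 = -1.7464+1.4847 ≈ -0.2617
rotate P by −φ3: (0.0296, -0.1849, -0.3117)
  A=0.0604, B=-0.3117, C=(l²−L²−A²−y'²−z²)/(2L)=-0.0769
  θ3 = atan2(B,A) + arccos(C/0.3175) = 0.4361

θ₁ = 1.3962, θ₂ = -0.2617, θ₃ = 0.4361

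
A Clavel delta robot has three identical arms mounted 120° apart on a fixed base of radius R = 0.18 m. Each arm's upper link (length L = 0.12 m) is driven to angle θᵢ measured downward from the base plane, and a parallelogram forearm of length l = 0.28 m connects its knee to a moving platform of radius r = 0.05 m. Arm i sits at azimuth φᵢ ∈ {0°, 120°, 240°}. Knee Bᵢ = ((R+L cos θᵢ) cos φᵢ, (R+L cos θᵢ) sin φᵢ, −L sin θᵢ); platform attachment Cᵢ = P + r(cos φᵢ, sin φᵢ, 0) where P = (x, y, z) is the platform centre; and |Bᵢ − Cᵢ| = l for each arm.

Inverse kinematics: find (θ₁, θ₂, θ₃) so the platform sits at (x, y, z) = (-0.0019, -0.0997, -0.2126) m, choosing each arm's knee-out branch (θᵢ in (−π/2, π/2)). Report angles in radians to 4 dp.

φ1=0.0° → target in arm frame (-0.0019, -0.0997)
  A=0.1319, B=-0.2126, C=(l²−L²−A²−y'²−z²)/(2L)=-0.0356
  √(A²+B²)=0.2502;  θ1 = -1.0155+1.7134 ≈ 0.6979
rotate P by −φ2: (-0.0854, 0.0515, -0.2126)
  A=0.2154, B=-0.2126, C=(l²−L²−A²−y'²−z²)/(2L)=-0.1260
  θ2 = atan2(B,A) + arccos(C/0.3026) = 1.2214
rotate P by −φ3: (0.0873, 0.0482, -0.2126)
  A cos θ + B sin θ = C:  0.0427·cos θ + -0.2126·sin θ = 0.0611
  √(A²+B²)=0.2168;  θ3 = -1.3726+1.2854 ≈ -0.0872

θ₁ = 0.6979, θ₂ = 1.2214, θ₃ = -0.0872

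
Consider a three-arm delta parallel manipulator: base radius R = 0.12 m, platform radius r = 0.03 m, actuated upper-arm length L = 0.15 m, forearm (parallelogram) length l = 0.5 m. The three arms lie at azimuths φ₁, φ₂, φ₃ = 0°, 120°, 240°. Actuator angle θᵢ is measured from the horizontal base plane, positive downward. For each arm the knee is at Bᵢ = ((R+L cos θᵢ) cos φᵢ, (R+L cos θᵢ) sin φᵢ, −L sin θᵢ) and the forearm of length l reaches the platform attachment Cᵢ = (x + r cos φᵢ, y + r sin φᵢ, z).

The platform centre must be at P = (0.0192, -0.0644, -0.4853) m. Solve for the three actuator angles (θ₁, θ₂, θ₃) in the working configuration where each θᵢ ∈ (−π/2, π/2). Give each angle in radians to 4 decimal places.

arm 1 (φ=0.0°): x'=0.0192, y'=-0.0644
  A=0.0708, B=-0.4853, C=(l²−L²−A²−y'²−z²)/(2L)=-0.0573
  √(A²+B²)=0.4904;  θ1 = -1.4259+1.6878 ≈ 0.2619
rotate P by −φ2: (-0.0654, 0.0156, -0.4853)
  A cos θ + B sin θ = C:  0.1554·cos θ + -0.4853·sin θ = -0.1080
  √(A²+B²)=0.5096;  θ2 = -1.2610+1.7844 ≈ 0.5234
arm 3 (φ=240.0°): x'=0.0462, y'=0.0488
  A=0.0438, B=-0.4853, C=(l²−L²−A²−y'²−z²)/(2L)=-0.0411
  θ3 = atan2(B,A) + arccos(C/0.4873) = 0.1745

θ₁ = 0.2619, θ₂ = 0.5234, θ₃ = 0.1745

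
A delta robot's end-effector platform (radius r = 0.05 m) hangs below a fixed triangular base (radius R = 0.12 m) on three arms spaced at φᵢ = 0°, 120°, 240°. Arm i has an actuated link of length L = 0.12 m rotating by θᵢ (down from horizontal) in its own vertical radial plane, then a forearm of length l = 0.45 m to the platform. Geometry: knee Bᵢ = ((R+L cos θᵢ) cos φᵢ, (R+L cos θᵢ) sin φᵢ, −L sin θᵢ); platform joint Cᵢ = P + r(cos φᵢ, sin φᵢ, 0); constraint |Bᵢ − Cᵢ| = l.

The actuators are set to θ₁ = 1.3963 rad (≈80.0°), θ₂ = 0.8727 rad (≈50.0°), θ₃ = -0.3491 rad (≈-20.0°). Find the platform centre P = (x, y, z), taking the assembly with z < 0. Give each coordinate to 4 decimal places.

S1 = (0.0908·cos0.0°, 0.0908·sin0.0°, -0.1182) = (0.0908, 0.0000, -0.1182)
S2 = (0.1471·cos120.0°, 0.1471·sin120.0°, -0.0919) = (-0.0736, 0.1274, -0.0919)
S3 = (0.1828·cos240.0°, 0.1828·sin240.0°, 0.0410) = (-0.0914, -0.1583, 0.0410)
|S₂|²−|S₁|² = 0.0079;  |S₃|²−|S₁|² = 0.0129
[-0.3288 0.2548 0.0525]·P = 0.0079;  [-0.3644 -0.3166 0.3184]·P = 0.0129
Cramer: x(z) = -0.0293+0.4964z;  y(z) = -0.0069+0.4345z
into |P−S₁|² = l²: 1.4352z² + 0.1111z + -0.1740 = 0;  Δ = 1.0115;  z = -0.3891 or 0.3117 → z<0 root = -0.3891
x = -0.2225, y = -0.1759

(-0.2225, -0.1759, -0.3891)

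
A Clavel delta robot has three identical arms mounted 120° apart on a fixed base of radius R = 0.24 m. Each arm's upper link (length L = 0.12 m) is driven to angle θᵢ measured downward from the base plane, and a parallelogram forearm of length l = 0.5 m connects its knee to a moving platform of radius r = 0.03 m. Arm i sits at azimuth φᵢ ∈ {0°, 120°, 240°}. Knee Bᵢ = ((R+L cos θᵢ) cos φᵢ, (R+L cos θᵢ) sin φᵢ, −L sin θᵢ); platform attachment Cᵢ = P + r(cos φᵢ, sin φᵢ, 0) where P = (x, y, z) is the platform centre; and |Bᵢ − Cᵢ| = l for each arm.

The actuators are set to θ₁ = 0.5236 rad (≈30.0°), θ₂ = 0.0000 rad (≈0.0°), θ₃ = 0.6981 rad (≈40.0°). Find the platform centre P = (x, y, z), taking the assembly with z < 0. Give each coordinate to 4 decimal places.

(-0.0185, 0.0705, -0.4268)

φ1=0.0°: virtual centre (0.3139, 0.0000, -0.0600), radius l
φ2=120.0°: virtual centre (-0.1650, 0.2858, 0.0000), radius l
φ3=240.0°: virtual centre (-0.1510, -0.2615, -0.0771), radius l
eliminate P² terms by subtracting sphere 1 from 2 and 3
plane₁₂: -0.9578x+0.5716y+0.1200z = 0.0068
det = 1.0323;  x = -0.0006+0.0418z,  y = 0.0108+-0.1399z
quadratic in z: (1.0213)z²+(0.0907)z+(-0.1473)=0, √Δ=0.7811 → z ∈ {-0.4268, 0.3380}; z = -0.4268 (taking z<0)
x = -0.0185, y = 0.0705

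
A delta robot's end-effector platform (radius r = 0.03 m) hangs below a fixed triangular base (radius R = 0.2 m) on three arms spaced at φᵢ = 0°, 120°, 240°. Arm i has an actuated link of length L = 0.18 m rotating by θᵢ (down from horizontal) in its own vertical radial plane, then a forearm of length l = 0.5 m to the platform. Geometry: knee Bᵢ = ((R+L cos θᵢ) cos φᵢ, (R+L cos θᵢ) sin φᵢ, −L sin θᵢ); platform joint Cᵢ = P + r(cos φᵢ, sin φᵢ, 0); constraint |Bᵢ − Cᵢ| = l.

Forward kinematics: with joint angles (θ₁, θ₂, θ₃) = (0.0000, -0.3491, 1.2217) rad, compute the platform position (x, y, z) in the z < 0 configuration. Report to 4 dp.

arm 1 at φ=0.0°: e+L cos θ1 = 0.3500;  centre 1 = (0.3500, 0.0000, 0.0000)
φ2=120.0°: virtual centre (-0.1696, 0.2937, 0.0616), radius l
centre 3 = (0.2316·cos240.0°, 0.2316·sin240.0°, -0.1691) = (-0.1158, -0.2005, -0.1691)
|centre ₂|²−|centre ₁|² = -0.0037;  |centre ₃|²−|centre ₁|² = -0.0403
linear system: -1.0391x+0.5874y = -0.0037−0.1231z; -0.9316x+-0.4011y = -0.0403−-0.3383z
det = 0.9640;  x = 0.0261+-0.1549z,  y = 0.0398+-0.4836z
quadratic in z: (1.2579)z²+(0.0618)z+(-0.1435)=0, √Δ=0.8519 → z ∈ {-0.3632, 0.3141}; z = -0.3632 (taking z<0)
x = 0.0823, y = 0.2155

(0.0823, 0.2155, -0.3632)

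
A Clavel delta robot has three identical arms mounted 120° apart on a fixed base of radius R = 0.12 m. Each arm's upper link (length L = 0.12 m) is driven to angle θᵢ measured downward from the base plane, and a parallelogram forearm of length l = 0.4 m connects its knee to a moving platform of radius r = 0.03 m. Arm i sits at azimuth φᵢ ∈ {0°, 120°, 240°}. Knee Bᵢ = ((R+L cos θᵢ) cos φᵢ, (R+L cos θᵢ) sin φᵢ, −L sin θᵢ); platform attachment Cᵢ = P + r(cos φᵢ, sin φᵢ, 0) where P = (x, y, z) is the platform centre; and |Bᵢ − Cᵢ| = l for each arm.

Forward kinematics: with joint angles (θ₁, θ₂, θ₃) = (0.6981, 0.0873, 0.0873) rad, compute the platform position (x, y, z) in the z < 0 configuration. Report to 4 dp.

arm 1 at φ=0.0°: (R−r)+L cos θ1 = 0.1819;  O1 = (0.1819, 0.0000, -0.0771)
O2 = (0.2095·cos120.0°, 0.2095·sin120.0°, -0.0105) = (-0.1048, 0.1815, -0.0105)
φ3=240.0°: virtual centre (-0.1048, -0.1815, -0.0105), radius l
|O₂|²−|O₁|² = 0.0050;  |O₃|²−|O₁|² = 0.0050
linear system: -0.5734x+0.3629y = 0.0050−0.1333z; -0.5734x+-0.3629y = 0.0050−0.1333z
det = 0.4162;  x = -0.0087+0.2325z,  y = 0.0000+0.0000z
sphere 1 gives Az²+Bz+C=0 with A=1.0541, B=0.0656, C=-0.1177;  B²−4AC=0.5007;  roots -0.3668, 0.3045;  negative root z = -0.3668
x = -0.0940, y = 0.0000

(-0.0940, 0.0000, -0.3668)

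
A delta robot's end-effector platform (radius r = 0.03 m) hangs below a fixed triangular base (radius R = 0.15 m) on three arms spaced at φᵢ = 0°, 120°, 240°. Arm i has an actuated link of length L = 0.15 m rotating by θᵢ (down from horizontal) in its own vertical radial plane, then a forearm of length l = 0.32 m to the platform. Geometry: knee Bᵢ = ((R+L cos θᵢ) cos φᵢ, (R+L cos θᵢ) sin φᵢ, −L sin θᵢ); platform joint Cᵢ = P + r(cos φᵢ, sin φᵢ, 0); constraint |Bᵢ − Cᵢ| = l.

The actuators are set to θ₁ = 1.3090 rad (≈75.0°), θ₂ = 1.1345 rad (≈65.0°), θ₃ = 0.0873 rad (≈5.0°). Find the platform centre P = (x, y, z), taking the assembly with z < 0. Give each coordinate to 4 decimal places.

S1 = (0.1588·cos0.0°, 0.1588·sin0.0°, -0.1449) = (0.1588, 0.0000, -0.1449)
arm 2 at φ=120.0°: (R−r)+L cos θ2 = 0.1834;  S2 = (-0.0917, 0.1588, -0.1359)
φ3=240.0°: virtual centre (-0.1347, -0.2333, -0.0131), radius l
subtract pairs → two planes through P
[-0.5010 0.3176 0.0179]·P = 0.0059;  [-0.5871 -0.4667 0.2636]·P = 0.0265
det = 0.4203;  x = -0.0266+0.2191z,  y = -0.0234+0.2893z
quadratic in z: (1.1317)z²+(0.1950)z+(-0.0465)=0, √Δ=0.4984 → z ∈ {-0.3063, 0.1341}; z = -0.3063 (taking z<0)
x = -0.0937, y = -0.1120

(-0.0937, -0.1120, -0.3063)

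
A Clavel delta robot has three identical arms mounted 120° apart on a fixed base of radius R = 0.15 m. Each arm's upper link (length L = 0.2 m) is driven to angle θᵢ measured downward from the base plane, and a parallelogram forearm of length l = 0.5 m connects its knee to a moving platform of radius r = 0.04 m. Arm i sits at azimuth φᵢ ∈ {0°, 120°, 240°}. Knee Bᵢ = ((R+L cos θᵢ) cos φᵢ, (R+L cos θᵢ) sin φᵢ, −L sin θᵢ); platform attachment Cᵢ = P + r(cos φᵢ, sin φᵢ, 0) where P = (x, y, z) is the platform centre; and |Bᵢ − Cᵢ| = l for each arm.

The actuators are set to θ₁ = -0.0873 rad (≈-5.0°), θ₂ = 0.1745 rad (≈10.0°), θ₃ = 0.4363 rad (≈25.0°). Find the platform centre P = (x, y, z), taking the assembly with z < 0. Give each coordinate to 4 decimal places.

(0.0739, 0.0450, -0.4214)

φ1=0.0°: virtual centre (0.3092, 0.0000, 0.0174), radius l
φ2=120.0°: virtual centre (-0.1535, 0.2658, -0.0347), radius l
φ3=240.0°: virtual centre (-0.1456, -0.2522, -0.0845), radius l
subtract pairs → two planes through P
plane₁₂: -0.9254x+0.5317y+-0.1043z = -0.0005
det = 0.9506;  x = 0.0025+-0.1694z,  y = 0.0034+-0.0987z
into |P−O₁|² = l²: 1.0384z² + 0.0684z + -0.1556 = 0;  Δ = 0.6509;  z = -0.4214 or 0.3555 → z<0 root = -0.4214
x = 0.0739, y = 0.0450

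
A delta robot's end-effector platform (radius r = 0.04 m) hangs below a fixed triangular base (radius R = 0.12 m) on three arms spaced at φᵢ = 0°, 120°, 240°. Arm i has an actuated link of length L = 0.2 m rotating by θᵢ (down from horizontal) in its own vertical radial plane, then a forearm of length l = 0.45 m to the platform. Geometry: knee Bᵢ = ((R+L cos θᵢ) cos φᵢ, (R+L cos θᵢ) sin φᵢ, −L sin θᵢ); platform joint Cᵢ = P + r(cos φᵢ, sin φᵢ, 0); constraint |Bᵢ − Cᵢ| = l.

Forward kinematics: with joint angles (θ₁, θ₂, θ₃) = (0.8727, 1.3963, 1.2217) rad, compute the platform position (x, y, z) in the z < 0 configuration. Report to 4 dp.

φ1=0.0°: virtual centre (0.2086, 0.0000, -0.1532), radius l
φ2=120.0°: virtual centre (-0.0574, 0.0994, -0.1970), radius l
centre 3 = (0.1484·cos240.0°, 0.1484·sin240.0°, -0.1879) = (-0.0742, -0.1285, -0.1879)
eliminate P² terms by subtracting sphere 1 from 2 and 3
linear system: -0.5318x+0.1987y = -0.0150−-0.0875z; -0.5655x+-0.2571y = -0.0096−-0.0694z
det = 0.2491;  x = 0.0232+-0.1457z,  y = -0.0135+0.0504z
quadratic in z: (1.0238)z²+(0.3591)z+(-0.1445)=0, √Δ=0.8489 → z ∈ {-0.5900, 0.2392}; z = -0.5900 (taking z<0)
x = 0.1091, y = -0.0433

(0.1091, -0.0433, -0.5900)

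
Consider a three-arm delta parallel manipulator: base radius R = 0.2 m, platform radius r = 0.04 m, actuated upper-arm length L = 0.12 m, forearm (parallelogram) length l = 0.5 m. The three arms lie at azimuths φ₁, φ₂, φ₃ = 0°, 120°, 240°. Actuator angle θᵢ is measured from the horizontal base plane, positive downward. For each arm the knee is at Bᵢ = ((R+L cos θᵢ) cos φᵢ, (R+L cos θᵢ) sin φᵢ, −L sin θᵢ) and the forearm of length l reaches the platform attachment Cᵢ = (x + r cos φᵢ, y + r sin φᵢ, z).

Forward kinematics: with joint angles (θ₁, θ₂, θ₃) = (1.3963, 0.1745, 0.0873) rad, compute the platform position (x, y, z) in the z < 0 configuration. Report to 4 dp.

(-0.1930, -0.0098, -0.4500)

centre 1 = (0.1808·cos0.0°, 0.1808·sin0.0°, -0.1182) = (0.1808, 0.0000, -0.1182)
centre 2 = (0.2782·cos120.0°, 0.2782·sin120.0°, -0.0208) = (-0.1391, 0.2409, -0.0208)
φ3=240.0°: virtual centre (-0.1398, -0.2421, -0.0105), radius l
|centre ₂|²−|centre ₁|² = 0.0312;  |centre ₃|²−|centre ₁|² = 0.0316
[-0.6398 0.4818 0.1947]·P = 0.0312;  [-0.6412 -0.4842 0.2154]·P = 0.0316
det = 0.6187;  x = -0.0490+0.3201z,  y = -0.0004+0.0210z
quadratic in z: (1.1029)z²+(0.0892)z+(-0.1832)=0, √Δ=0.9035 → z ∈ {-0.4500, 0.3691}; z = -0.4500 (taking z<0)
x = -0.1930, y = -0.0098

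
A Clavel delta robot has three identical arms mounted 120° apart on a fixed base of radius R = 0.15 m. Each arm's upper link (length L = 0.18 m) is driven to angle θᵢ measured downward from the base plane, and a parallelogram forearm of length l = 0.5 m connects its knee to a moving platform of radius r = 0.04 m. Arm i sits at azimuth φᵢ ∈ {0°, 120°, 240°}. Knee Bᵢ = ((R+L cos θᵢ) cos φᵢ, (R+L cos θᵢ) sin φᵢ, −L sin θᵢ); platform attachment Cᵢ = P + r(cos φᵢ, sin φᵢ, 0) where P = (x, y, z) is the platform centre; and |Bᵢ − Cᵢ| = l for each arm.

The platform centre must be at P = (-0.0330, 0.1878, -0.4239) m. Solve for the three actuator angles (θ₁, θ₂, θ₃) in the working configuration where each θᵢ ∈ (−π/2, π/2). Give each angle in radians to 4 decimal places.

θ₁ = 0.4362, θ₂ = -0.3494, θ₃ = 0.7854

rotate P by −φ1: (-0.0330, 0.1878, -0.4239)
  A cos θ + B sin θ = C:  0.1430·cos θ + -0.4239·sin θ = -0.0495
  θ1 = atan2(B,A) + arccos(C/0.4474) = 0.4362
arm 2 (φ=120.0°): x'=0.1791, y'=-0.0653
  A cos θ + B sin θ = C:  -0.0691·cos θ + -0.4239·sin θ = 0.0802
  γ=atan2(-0.4239,-0.0691)=-1.7325;  ψ=arccos(0.1867)=1.3830;  θ2=γ+ψ≈-0.3494
arm 3 (φ=240.0°): x'=-0.1461, y'=-0.1225
  A=0.2561, B=-0.4239, C=(l²−L²−A²−y'²−z²)/(2L)=-0.1186
  √(A²+B²)=0.4953;  θ3 = -1.0273+1.8126 ≈ 0.7854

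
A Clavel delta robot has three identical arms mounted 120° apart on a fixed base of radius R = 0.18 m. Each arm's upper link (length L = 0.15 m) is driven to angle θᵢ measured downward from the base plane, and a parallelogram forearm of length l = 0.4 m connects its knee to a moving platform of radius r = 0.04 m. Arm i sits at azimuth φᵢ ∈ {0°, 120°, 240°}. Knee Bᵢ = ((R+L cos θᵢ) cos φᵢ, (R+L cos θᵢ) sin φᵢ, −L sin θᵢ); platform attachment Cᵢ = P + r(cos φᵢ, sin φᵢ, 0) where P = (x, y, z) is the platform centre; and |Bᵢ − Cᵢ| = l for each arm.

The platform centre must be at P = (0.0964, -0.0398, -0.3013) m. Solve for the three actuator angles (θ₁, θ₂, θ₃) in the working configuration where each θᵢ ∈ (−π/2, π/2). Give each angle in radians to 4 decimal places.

φ1=0.0° → target in arm frame (0.0964, -0.0398)
  A=0.0436, B=-0.3013, C=(l²−L²−A²−y'²−z²)/(2L)=0.1441
  θ1 = atan2(B,A) + arccos(C/0.3044) = -0.3494
arm 2 (φ=120.0°): x'=-0.0827, y'=-0.0636
  A cos θ + B sin θ = C:  0.2227·cos θ + -0.3013·sin θ = -0.0230
  γ=atan2(-0.3013,0.2227)=-0.9344;  ψ=arccos(-0.0614)=1.6323;  θ2=γ+ψ≈0.6979
φ3=240.0° → target in arm frame (-0.0137, 0.1034)
  A cos θ + B sin θ = C:  0.1537·cos θ + -0.3013·sin θ = 0.0413
  θ3 = atan2(B,A) + arccos(C/0.3383) = 0.3493

θ₁ = -0.3494, θ₂ = 0.6979, θ₃ = 0.3493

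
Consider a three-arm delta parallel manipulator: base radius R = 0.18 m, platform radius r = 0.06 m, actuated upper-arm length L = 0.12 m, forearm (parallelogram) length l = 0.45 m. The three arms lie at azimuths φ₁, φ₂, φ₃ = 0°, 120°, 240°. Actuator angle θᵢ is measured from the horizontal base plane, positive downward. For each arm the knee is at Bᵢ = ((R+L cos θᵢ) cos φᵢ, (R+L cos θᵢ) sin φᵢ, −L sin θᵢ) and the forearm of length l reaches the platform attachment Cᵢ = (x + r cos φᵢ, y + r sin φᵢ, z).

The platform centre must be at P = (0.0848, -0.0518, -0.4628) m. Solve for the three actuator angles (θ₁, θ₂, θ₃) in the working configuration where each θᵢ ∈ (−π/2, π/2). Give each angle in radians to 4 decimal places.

φ1=0.0° → target in arm frame (0.0848, -0.0518)
  e−x'=0.0352;  (l²−L²−(e−x')²−y'²−z²)/2L = -0.1250
  γ=atan2(-0.4628,0.0352)=-1.4949;  ψ=arccos(-0.2694)=1.8435;  θ1=γ+ψ≈0.3487
rotate P by −φ2: (-0.0873, -0.0475, -0.4628)
  A=0.2073, B=-0.4628, C=(l²−L²−A²−y'²−z²)/(2L)=-0.2971
  √(A²+B²)=0.5071;  θ2 = -1.1497+2.1967 ≈ 1.0470
φ3=240.0° → target in arm frame (0.0025, 0.0993)
  e−x'=0.1175;  (l²−L²−(e−x')²−y'²−z²)/2L = -0.2074
  √(A²+B²)=0.4775;  θ3 = -1.3221+2.0200 ≈ 0.6980

θ₁ = 0.3487, θ₂ = 1.0470, θ₃ = 0.6980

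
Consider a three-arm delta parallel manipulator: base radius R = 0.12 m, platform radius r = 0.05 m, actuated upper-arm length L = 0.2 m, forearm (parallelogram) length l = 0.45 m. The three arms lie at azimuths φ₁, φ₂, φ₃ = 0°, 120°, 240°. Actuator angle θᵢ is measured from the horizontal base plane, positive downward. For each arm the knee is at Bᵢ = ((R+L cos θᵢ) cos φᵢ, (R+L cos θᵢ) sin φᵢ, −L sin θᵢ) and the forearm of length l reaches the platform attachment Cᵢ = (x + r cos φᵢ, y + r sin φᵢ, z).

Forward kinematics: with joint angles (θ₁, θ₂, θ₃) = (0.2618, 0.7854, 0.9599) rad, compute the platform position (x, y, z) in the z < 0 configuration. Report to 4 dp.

centre 1 = (0.2632·cos0.0°, 0.2632·sin0.0°, -0.0518) = (0.2632, 0.0000, -0.0518)
centre 2 = (0.2114·cos120.0°, 0.2114·sin120.0°, -0.1414) = (-0.1057, 0.1831, -0.1414)
φ3=240.0°: virtual centre (-0.0924, -0.1600, -0.1638), radius l
|centre ₂|²−|centre ₁|² = -0.0072;  |centre ₃|²−|centre ₁|² = -0.0110
linear system: -0.7378x+0.3662y = -0.0072−-0.1793z; -0.7111x+-0.3199y = -0.0110−-0.2241z
Cramer: x(z) = 0.0128-0.2809z;  y(z) = 0.0059-0.0762z
sphere 1 gives Az²+Bz+C=0 with A=1.0847, B=0.2433, C=-0.1371;  B²−4AC=0.6540;  roots -0.4849, 0.2606;  negative root z = -0.4849
x = 0.1490, y = 0.0429

(0.1490, 0.0429, -0.4849)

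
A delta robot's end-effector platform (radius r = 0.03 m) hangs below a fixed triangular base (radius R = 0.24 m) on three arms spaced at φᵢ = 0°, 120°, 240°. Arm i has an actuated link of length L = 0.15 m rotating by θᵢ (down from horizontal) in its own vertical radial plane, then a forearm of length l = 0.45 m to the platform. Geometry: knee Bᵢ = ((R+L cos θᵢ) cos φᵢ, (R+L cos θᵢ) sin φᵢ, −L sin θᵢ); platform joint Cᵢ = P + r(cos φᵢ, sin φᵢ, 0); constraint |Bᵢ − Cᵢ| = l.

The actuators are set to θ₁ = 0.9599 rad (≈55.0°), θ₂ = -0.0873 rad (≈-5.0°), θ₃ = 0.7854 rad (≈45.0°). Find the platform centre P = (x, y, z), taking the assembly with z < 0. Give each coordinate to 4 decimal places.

O1 = (0.2960·cos0.0°, 0.2960·sin0.0°, -0.1229) = (0.2960, 0.0000, -0.1229)
φ2=120.0°: virtual centre (-0.1797, 0.3113, 0.0131), radius l
O3 = (0.3161·cos240.0°, 0.3161·sin240.0°, -0.1061) = (-0.1580, -0.2737, -0.1061)
subtract pairs → two planes through P
plane₁₂: -0.9515x+0.6225y+0.2719z = 0.0266
Cramer: x(z) = -0.0182+0.1563z;  y(z) = 0.0149-0.1979z
into |P−O₁|² = l²: 1.0636z² + 0.1416z + -0.0884 = 0;  Δ = 0.3962;  z = -0.3625 or 0.2293 → z<0 root = -0.3625
x = -0.0749, y = 0.0866

(-0.0749, 0.0866, -0.3625)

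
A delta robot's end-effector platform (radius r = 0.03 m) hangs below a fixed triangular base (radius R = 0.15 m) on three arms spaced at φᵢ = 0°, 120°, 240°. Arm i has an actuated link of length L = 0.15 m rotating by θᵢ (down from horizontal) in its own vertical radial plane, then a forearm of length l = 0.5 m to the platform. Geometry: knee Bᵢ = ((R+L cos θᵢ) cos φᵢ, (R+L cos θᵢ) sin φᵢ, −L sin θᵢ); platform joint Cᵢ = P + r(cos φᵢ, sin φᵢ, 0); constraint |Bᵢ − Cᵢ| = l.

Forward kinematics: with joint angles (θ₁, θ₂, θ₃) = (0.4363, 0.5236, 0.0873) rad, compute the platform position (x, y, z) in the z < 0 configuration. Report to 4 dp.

(-0.0233, -0.0697, -0.4722)

arm 1 at φ=0.0°: (R−r)+L cos θ1 = 0.2559;  O1 = (0.2559, 0.0000, -0.0634)
φ2=120.0°: virtual centre (-0.1250, 0.2164, -0.0750), radius l
O3 = (0.2694·cos240.0°, 0.2694·sin240.0°, -0.0131) = (-0.1347, -0.2333, -0.0131)
subtract pairs → two planes through P
linear system: -0.7618x+0.4328y = -0.0015−-0.0232z; -0.7813x+-0.4667y = 0.0032−0.1006z
det = 0.6937;  x = -0.0010+0.0472z,  y = -0.0052+0.1367z
into |P−O₁|² = l²: 1.0209z² + 0.1011z + -0.1799 = 0;  Δ = 0.7449;  z = -0.4722 or 0.3732 → z<0 root = -0.4722
x = -0.0233, y = -0.0697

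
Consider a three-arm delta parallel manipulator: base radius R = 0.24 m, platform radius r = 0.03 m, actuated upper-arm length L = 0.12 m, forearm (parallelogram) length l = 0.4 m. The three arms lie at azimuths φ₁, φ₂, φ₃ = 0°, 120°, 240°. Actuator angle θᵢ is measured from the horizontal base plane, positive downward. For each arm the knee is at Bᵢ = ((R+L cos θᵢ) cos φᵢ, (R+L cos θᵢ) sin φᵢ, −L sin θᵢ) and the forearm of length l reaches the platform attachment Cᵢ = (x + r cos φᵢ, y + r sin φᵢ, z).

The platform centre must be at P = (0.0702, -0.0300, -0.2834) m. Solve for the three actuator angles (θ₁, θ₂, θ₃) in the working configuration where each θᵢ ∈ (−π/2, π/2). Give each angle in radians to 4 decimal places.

θ₁ = -0.1743, θ₂ = 0.8728, θ₃ = 0.5237

arm 1 (φ=0.0°): x'=0.0702, y'=-0.0300
  A cos θ + B sin θ = C:  0.1398·cos θ + -0.2834·sin θ = 0.1868
  γ=atan2(-0.2834,0.1398)=-1.1125;  ψ=arccos(0.5912)=0.9382;  θ1=γ+ψ≈-0.1743
φ2=120.0° → target in arm frame (-0.0611, -0.0458)
  A=0.2711, B=-0.2834, C=(l²−L²−A²−y'²−z²)/(2L)=-0.0429
  γ=atan2(-0.2834,0.2711)=-0.8076;  ψ=arccos(-0.1094)=1.6804;  θ2=γ+ψ≈0.8728
φ3=240.0° → target in arm frame (-0.0091, 0.0758)
  e−x'=0.2191;  (l²−L²−(e−x')²−y'²−z²)/2L = 0.0480
  √(A²+B²)=0.3582;  θ3 = -0.9126+1.4363 ≈ 0.5237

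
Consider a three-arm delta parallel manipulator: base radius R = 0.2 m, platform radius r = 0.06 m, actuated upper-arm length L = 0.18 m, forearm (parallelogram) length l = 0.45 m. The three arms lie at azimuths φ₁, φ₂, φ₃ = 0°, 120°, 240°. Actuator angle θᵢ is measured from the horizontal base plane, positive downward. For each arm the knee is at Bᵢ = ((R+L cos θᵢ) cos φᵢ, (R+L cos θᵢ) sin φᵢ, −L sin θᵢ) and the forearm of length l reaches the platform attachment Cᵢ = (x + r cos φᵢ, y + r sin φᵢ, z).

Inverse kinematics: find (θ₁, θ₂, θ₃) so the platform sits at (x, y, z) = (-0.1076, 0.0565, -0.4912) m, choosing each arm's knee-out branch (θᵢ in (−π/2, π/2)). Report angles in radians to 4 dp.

θ₁ = 1.2217, θ₂ = 0.5235, θ₃ = 0.8726

arm 1 (φ=0.0°): x'=-0.1076, y'=0.0565
  A cos θ + B sin θ = C:  0.2476·cos θ + -0.4912·sin θ = -0.3769
  θ1 = atan2(B,A) + arccos(C/0.5501) = 1.2217
φ2=120.0° → target in arm frame (0.1027, 0.0649)
  e−x'=0.0373;  (l²−L²−(e−x')²−y'²−z²)/2L = -0.2133
  γ=atan2(-0.4912,0.0373)=-1.4951;  ψ=arccos(-0.4330)=2.0186;  θ2=γ+ψ≈0.5235
φ3=240.0° → target in arm frame (0.0049, -0.1214)
  e−x'=0.1351;  (l²−L²−(e−x')²−y'²−z²)/2L = -0.2894
  √(A²+B²)=0.5094;  θ3 = -1.3023+2.1749 ≈ 0.8726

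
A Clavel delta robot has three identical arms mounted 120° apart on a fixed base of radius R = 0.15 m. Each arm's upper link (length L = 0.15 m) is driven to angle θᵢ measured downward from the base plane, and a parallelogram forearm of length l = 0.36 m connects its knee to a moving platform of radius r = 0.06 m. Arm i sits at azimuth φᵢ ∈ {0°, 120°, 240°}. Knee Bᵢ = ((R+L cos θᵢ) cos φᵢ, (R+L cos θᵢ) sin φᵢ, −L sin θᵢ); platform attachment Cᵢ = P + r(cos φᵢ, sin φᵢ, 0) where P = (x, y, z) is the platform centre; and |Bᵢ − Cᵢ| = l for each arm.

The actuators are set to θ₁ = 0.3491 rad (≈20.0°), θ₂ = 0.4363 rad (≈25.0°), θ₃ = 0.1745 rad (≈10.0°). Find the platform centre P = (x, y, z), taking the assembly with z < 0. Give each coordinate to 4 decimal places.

(-0.0058, -0.0324, -0.3205)

arm 1 at φ=0.0°: (R−r)+L cos θ1 = 0.2310;  O1 = (0.2310, 0.0000, -0.0513)
arm 2 at φ=120.0°: (R−r)+L cos θ2 = 0.2259;  O2 = (-0.1130, 0.1957, -0.0634)
φ3=240.0°: virtual centre (-0.1189, -0.2059, -0.0260), radius l
subtract pairs → two planes through P
linear system: -0.6879x+0.3914y = -0.0009−-0.0242z; -0.6996x+-0.4117y = 0.0012−0.0505z
Cramer: x(z) = -0.0002+0.0176z;  y(z) = -0.0026+0.0927z
sphere 1 gives Az²+Bz+C=0 with A=1.0089, B=0.0940, C=-0.0735;  B²−4AC=0.3056;  roots -0.3205, 0.2274;  negative root z = -0.3205
x = -0.0058, y = -0.0324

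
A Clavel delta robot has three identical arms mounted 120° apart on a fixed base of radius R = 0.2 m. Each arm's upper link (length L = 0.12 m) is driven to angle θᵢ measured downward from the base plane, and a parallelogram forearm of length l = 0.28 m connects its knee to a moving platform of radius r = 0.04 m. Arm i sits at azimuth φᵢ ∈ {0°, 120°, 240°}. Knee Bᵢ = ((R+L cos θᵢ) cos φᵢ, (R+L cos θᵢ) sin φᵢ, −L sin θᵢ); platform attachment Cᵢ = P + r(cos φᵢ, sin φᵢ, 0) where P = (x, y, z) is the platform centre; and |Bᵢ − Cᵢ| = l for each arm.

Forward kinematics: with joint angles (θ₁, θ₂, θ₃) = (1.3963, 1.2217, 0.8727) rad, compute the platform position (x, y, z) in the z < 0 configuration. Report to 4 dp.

arm 1 at φ=0.0°: ρ1 = 0.1808;  centre 1 = (0.1808, 0.0000, -0.1182)
arm 2 at φ=120.0°: ρ2 = 0.2010;  centre 2 = (-0.1005, 0.1741, -0.1128)
centre 3 = (0.2371·cos240.0°, 0.2371·sin240.0°, -0.0919) = (-0.1186, -0.2054, -0.0919)
|centre ₂|²−|centre ₁|² = 0.0065;  |centre ₃|²−|centre ₁|² = 0.0180
[-0.5627 0.3482 0.0108]·P = 0.0065;  [-0.5988 -0.4107 0.0525]·P = 0.0180
Cramer: x(z) = -0.0203+0.0517z;  y(z) = -0.0142+0.0524z
sphere 1 gives Az²+Bz+C=0 with A=1.0054, B=0.2141, C=-0.0238;  B²−4AC=0.1414;  roots -0.2935, 0.0806;  negative root z = -0.2935
x = -0.0355, y = -0.0296

(-0.0355, -0.0296, -0.2935)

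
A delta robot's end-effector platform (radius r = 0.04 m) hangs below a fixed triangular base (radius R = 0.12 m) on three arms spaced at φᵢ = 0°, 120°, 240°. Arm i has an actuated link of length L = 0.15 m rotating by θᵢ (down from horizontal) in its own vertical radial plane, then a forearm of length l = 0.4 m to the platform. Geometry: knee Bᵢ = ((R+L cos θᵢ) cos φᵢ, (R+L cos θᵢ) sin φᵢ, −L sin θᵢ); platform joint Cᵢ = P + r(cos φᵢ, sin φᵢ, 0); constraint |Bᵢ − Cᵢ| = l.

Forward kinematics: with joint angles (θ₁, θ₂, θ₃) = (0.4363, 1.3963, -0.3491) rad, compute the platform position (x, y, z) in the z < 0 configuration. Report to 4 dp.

(0.0417, -0.2603, -0.3121)

O1 = (0.2159·cos0.0°, 0.2159·sin0.0°, -0.0634) = (0.2159, 0.0000, -0.0634)
O2 = (0.1060·cos120.0°, 0.1060·sin120.0°, -0.1477) = (-0.0530, 0.0918, -0.1477)
φ3=240.0°: virtual centre (-0.1105, -0.1914, 0.0513), radius l
eliminate P² terms by subtracting sphere 1 from 2 and 3
[-0.5379 0.1837 -0.1687]·P = -0.0176;  [-0.6528 -0.3827 0.2294]·P = 0.0008
det = 0.3258;  x = 0.0202+-0.0688z,  y = -0.0366+0.7168z
sphere 1 gives Az²+Bz+C=0 with A=1.5185, B=0.1013, C=-0.1163;  B²−4AC=0.7169;  roots -0.3121, 0.2454;  negative root z = -0.3121
x = 0.0417, y = -0.2603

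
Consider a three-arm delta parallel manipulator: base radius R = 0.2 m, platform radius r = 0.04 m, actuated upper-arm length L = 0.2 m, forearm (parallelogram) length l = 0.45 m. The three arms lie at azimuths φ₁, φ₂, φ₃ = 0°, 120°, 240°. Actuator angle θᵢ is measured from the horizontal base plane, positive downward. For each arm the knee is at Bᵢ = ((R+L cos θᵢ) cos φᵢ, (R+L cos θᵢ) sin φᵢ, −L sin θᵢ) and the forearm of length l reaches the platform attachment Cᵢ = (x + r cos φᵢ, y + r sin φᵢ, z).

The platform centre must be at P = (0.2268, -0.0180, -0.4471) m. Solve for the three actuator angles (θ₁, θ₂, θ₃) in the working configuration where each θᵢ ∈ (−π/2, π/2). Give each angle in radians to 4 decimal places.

rotate P by −φ1: (0.2268, -0.0180, -0.4471)
  A cos θ + B sin θ = C:  -0.0668·cos θ + -0.4471·sin θ = -0.1055
  γ=atan2(-0.4471,-0.0668)=-1.7191;  ψ=arccos(-0.2333)=1.8063;  θ1=γ+ψ≈0.0871
arm 2 (φ=120.0°): x'=-0.1290, y'=-0.1874
  A cos θ + B sin θ = C:  0.2890·cos θ + -0.4471·sin θ = -0.3901
  γ=atan2(-0.4471,0.2890)=-0.9970;  ψ=arccos(-0.7328)=2.3932;  θ2=γ+ψ≈1.3962
rotate P by −φ3: (-0.0978, 0.2054, -0.4471)
  e−x'=0.2578;  (l²−L²−(e−x')²−y'²−z²)/2L = -0.3652
  γ=atan2(-0.4471,0.2578)=-1.0477;  ψ=arccos(-0.7075)=2.3568;  θ3=γ+ψ≈1.3090

θ₁ = 0.0871, θ₂ = 1.3962, θ₃ = 1.3090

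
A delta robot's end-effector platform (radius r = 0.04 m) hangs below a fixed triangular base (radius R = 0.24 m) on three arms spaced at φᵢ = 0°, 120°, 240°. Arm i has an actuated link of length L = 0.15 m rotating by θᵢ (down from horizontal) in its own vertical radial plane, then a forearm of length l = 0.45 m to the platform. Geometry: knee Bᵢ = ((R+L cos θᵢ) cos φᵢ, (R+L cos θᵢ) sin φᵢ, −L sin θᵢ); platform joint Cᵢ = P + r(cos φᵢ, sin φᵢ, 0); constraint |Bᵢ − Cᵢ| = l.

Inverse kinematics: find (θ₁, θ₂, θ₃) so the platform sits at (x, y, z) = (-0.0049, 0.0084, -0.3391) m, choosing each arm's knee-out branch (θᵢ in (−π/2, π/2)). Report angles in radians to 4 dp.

θ₁ = 0.3492, θ₂ = 0.2618, θ₃ = 0.3487

rotate P by −φ1: (-0.0049, 0.0084, -0.3391)
  A=0.2049, B=-0.3391, C=(l²−L²−A²−y'²−z²)/(2L)=0.0765
  θ1 = atan2(B,A) + arccos(C/0.3962) = 0.3492
rotate P by −φ2: (0.0097, 0.0000, -0.3391)
  A=0.1903, B=-0.3391, C=(l²−L²−A²−y'²−z²)/(2L)=0.0960
  √(A²+B²)=0.3888;  θ2 = -1.0595+1.3213 ≈ 0.2618
φ3=240.0° → target in arm frame (-0.0048, -0.0084)
  A=0.2048, B=-0.3391, C=(l²−L²−A²−y'²−z²)/(2L)=0.0766
  γ=atan2(-0.3391,0.2048)=-1.0274;  ψ=arccos(0.1934)=1.3762;  θ3=γ+ψ≈0.3487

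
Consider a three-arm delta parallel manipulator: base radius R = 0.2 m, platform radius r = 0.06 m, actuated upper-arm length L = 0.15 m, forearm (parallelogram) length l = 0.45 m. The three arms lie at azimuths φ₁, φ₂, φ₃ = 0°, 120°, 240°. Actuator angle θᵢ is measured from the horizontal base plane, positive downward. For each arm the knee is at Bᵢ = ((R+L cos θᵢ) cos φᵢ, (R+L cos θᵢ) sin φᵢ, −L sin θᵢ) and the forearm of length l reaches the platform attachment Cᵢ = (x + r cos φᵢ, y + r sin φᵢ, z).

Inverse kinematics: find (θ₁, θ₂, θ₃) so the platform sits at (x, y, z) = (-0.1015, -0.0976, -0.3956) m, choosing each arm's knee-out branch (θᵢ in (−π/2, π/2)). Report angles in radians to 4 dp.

θ₁ = 0.8727, θ₂ = 0.6110, θ₃ = -0.1741

rotate P by −φ1: (-0.1015, -0.0976, -0.3956)
  A=0.2415, B=-0.3956, C=(l²−L²−A²−y'²−z²)/(2L)=-0.1478
  √(A²+B²)=0.4635;  θ1 = -1.0227+1.8954 ≈ 0.8727
φ2=120.0° → target in arm frame (-0.0338, 0.1367)
  e−x'=0.1738;  (l²−L²−(e−x')²−y'²−z²)/2L = -0.0846
  γ=atan2(-0.3956,0.1738)=-1.1569;  ψ=arccos(-0.1958)=1.7679;  θ2=γ+ψ≈0.6110
φ3=240.0° → target in arm frame (0.1353, -0.0391)
  e−x'=0.0047;  (l²−L²−(e−x')²−y'²−z²)/2L = 0.0732
  √(A²+B²)=0.3956;  θ3 = -1.5589+1.3848 ≈ -0.1741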